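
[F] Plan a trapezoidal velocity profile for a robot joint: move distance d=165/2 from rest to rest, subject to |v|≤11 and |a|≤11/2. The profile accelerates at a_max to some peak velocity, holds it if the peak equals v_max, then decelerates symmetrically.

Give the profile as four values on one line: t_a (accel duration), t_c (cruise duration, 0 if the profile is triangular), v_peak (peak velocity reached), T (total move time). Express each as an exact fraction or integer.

t_a=2 t_c=11/2 v_peak=11 T=19/2

v_max²/a_max = 11²/(11/2) = 22
165/2 ≥ 22 → trapezoidal
t_a = 11/(11/2) = 2; v_peak = 11
d_cruise = 165/2 − 22 = 121/2; t_c = (121/2)/11 = 11/2
T = 2·2 + 11/2 = 19/2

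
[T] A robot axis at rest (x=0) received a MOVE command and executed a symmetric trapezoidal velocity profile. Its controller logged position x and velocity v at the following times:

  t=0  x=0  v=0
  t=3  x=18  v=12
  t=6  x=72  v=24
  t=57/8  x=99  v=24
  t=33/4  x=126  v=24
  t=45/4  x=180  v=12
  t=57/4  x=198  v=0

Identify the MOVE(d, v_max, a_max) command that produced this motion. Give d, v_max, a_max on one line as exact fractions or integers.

d=198 v_max=24 a_max=4

final state: t=57/4, x=198, v=0 → d = 198
a_max = (12−0)/(3−0) = 4
max v = 24 over t∈[6,33/4] → v_max = 24
check: 24·(6+9/4) = 198 ✓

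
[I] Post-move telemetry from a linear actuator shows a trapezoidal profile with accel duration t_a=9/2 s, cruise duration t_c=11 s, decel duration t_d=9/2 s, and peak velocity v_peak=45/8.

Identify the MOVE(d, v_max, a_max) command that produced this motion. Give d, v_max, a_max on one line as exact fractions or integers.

a_max = (45/8)/(9/2) = 5/4
d_a = ½·45/8·9/2 = 405/32; d_c = 45/8·11 = 495/8
d = 2·405/32 + 495/8 = 1395/16
t_c = 11 > 0 → v_max = v_peak = 45/8

d=1395/16 v_max=45/8 a_max=5/4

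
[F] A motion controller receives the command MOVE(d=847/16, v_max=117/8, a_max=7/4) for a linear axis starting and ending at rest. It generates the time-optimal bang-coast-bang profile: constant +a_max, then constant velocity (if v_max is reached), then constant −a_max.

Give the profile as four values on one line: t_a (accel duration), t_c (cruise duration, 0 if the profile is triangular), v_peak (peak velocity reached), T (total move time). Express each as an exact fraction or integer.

t_a=11/2 t_c=0 v_peak=77/8 T=11

vₘ²/aₘ = (117/8)²/(7/4) = 13689/112
847/16 < 13689/112 so t_c = 0
v_peak = √(847/16·7/4) = √(5929/64) = 77/8
t_a = (77/8)/(7/4) = 11/2; t_c = 0
T = 2·11/2 = 11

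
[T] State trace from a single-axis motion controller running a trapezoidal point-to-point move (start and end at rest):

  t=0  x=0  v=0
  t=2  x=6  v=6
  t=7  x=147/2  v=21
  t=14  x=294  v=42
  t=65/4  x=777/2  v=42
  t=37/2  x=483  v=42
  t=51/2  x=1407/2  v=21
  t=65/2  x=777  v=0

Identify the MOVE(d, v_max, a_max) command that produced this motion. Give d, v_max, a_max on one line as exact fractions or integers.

final state: t=65/2, x=777, v=0 → d = 777
a_max = (6−0)/(2−0) = 3
max v = 42 over t∈[14,37/2] → v_max = 42
check: 42·(14+9/2) = 777 ✓

d=777 v_max=42 a_max=3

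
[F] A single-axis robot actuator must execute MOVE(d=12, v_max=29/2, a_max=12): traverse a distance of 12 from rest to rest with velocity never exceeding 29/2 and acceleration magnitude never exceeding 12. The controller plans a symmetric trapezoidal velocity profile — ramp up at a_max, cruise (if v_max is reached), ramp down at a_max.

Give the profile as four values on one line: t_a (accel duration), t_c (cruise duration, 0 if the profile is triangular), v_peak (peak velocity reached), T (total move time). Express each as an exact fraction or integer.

t_a=1 t_c=0 v_peak=12 T=2

(v_max)²/a_max = (29/2)²/12 = 841/48
12 < 841/48 ⇒ no cruise
v_peak = √(12·12) = √144 = 12
t_a = 12/12 = 1; t_c = 0
T = 2·1 = 2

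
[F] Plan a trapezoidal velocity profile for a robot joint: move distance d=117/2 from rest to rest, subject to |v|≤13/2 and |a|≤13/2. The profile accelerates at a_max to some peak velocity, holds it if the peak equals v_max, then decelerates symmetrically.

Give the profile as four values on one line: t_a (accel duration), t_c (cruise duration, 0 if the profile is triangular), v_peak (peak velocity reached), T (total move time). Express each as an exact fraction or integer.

vₘ²/aₘ = (13/2)²/(13/2) = 13/2
117/2 ≥ 13/2 so v_max reached
t_a = (13/2)/(13/2) = 1; v_peak = 13/2
d_cruise = 117/2 − 13/2 = 52; t_c = 52/(13/2) = 8
T = 2·1 + 8 = 10

t_a=1 t_c=8 v_peak=13/2 T=10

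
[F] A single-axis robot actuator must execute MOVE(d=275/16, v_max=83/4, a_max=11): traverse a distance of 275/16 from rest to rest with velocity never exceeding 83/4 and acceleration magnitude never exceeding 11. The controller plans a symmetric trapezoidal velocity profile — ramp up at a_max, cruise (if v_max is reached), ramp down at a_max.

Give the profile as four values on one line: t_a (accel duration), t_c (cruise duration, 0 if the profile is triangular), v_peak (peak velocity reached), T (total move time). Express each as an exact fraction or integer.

(v_max)²/a_max = (83/4)²/11 = 6889/176
275/16 < 6889/176 → triangular
v_peak = √(275/16·11) = √(3025/16) = 55/4
t_a = (55/4)/11 = 5/4; t_c = 0
T = 2·5/4 = 5/2

t_a=5/4 t_c=0 v_peak=55/4 T=5/2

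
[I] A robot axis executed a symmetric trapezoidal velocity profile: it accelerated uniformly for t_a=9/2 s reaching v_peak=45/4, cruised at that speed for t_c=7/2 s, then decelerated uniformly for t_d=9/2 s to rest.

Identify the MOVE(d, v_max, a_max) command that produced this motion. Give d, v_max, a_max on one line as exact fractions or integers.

d=90 v_max=45/4 a_max=5/2

a_max = (45/4)/(9/2) = 5/2
d_a = ½·45/4·9/2 = 405/16; d_c = 45/4·7/2 = 315/8
d = 2·405/16 + 315/8 = 90
t_c = 7/2 > 0 so v_max = 45/4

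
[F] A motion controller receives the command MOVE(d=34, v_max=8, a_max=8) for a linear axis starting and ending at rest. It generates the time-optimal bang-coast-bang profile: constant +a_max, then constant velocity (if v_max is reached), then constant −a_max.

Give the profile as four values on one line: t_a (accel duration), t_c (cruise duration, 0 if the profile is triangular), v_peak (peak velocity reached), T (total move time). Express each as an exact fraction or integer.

t_a=1 t_c=13/4 v_peak=8 T=21/4

(v_max)²/a_max = 8²/8 = 8
34 ≥ 8 so v_max reached
t_a = 8/8 = 1; v_peak = 8
d_cruise = 34 − 8 = 26; t_c = 26/8 = 13/4
T = 2·1 + 13/4 = 21/4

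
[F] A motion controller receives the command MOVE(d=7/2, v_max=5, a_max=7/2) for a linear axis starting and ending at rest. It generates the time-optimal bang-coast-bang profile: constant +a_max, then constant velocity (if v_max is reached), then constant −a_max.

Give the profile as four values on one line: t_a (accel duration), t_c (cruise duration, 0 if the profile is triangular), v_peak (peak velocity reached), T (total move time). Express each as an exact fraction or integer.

t_a=1 t_c=0 v_peak=7/2 T=2

(v_max)²/a_max = 5²/(7/2) = 50/7
7/2 < 50/7 ⇒ no cruise
v_peak = √(7/2·7/2) = √(49/4) = 7/2
t_a = (7/2)/(7/2) = 1; t_c = 0
T = 2·1 = 2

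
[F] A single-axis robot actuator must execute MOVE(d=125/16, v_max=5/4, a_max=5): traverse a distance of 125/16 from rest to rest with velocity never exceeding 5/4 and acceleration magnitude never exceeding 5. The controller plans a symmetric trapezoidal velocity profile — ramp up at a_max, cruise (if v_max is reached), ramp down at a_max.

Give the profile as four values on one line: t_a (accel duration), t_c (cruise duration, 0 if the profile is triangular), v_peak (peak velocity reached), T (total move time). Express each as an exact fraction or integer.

vₘ²/aₘ = (5/4)²/5 = 5/16
125/16 ≥ 5/16 so v_max reached
t_a = (5/4)/5 = 1/4; v_peak = 5/4
d_cruise = 125/16 − 5/16 = 15/2; t_c = (15/2)/(5/4) = 6
T = 2·1/4 + 6 = 13/2

t_a=1/4 t_c=6 v_peak=5/4 T=13/2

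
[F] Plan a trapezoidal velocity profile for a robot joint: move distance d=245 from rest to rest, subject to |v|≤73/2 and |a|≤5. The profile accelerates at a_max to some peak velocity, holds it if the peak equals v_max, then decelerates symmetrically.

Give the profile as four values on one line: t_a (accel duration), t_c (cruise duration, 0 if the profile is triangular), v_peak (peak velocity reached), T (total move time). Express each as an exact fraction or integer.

vₘ²/aₘ = (73/2)²/5 = 5329/20
245 < 5329/20 ⇒ no cruise
v_peak = √(245·5) = √1225 = 35
t_a = 35/5 = 7; t_c = 0
T = 2·7 = 14

t_a=7 t_c=0 v_peak=35 T=14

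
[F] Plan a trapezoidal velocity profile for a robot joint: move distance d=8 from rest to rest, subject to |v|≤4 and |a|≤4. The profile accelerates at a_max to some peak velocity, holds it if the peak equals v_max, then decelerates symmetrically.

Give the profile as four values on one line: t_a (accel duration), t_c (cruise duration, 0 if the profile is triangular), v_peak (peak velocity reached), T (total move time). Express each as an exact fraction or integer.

t_a=1 t_c=1 v_peak=4 T=3

v_max²/a_max = 4²/4 = 4
8 ≥ 4 ⇒ cruise phase
t_a = 4/4 = 1; v_peak = 4
d_cruise = 8 − 4 = 4; t_c = 4/4 = 1
T = 2·1 + 1 = 3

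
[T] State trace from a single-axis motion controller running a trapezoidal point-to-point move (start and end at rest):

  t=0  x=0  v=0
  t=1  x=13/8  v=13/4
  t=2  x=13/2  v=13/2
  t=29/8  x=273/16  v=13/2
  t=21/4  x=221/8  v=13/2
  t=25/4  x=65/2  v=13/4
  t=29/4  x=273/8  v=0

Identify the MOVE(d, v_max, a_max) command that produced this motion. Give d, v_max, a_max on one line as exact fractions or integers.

final state: t=29/4, x=273/8, v=0 → d = 273/8
a_max = (13/4−0)/(1−0) = 13/4
max v = 13/2 over t∈[2,21/4] → v_max = 13/2
check: 13/2·(2+13/4) = 273/8 ✓

d=273/8 v_max=13/2 a_max=13/4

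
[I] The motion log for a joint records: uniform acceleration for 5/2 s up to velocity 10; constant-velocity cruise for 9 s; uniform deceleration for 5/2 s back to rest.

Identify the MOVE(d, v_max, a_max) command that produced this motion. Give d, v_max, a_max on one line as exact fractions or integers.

d=115 v_max=10 a_max=4

a_max = 10/(5/2) = 4
d_a = ½·10·5/2 = 25/2; d_c = 10·9 = 90
d = 2·25/2 + 90 = 115
t_c = 9 > 0 so v_max = 10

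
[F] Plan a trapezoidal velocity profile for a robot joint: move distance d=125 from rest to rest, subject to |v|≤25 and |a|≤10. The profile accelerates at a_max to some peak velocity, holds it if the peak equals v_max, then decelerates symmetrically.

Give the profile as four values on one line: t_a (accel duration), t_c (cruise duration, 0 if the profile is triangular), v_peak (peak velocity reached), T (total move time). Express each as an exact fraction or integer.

t_a=5/2 t_c=5/2 v_peak=25 T=15/2

v_max²/a_max = 25²/10 = 125/2
125 ≥ 125/2 ⇒ cruise phase
t_a = 25/10 = 5/2; v_peak = 25
d_cruise = 125 − 125/2 = 125/2; t_c = (125/2)/25 = 5/2
T = 2·5/2 + 5/2 = 15/2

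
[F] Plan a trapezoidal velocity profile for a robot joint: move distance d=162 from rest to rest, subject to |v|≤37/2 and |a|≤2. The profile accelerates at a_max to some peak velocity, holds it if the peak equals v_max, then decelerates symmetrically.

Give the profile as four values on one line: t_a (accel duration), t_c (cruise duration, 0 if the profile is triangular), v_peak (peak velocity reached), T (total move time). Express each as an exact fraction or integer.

t_a=9 t_c=0 v_peak=18 T=18

(v_max)²/a_max = (37/2)²/2 = 1369/8
162 < 1369/8 ⇒ no cruise
v_peak = √(162·2) = √324 = 18
t_a = 18/2 = 9; t_c = 0
T = 2·9 = 18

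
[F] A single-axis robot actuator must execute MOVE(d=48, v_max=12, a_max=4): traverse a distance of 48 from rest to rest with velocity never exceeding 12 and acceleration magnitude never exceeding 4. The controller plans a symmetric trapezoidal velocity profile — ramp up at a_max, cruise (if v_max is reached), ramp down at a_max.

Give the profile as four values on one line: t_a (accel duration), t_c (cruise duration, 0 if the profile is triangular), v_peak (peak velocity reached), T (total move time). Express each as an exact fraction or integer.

t_a=3 t_c=1 v_peak=12 T=7

(v_max)²/a_max = 12²/4 = 36
48 ≥ 36 so v_max reached
t_a = 12/4 = 3; v_peak = 12
d_cruise = 48 − 36 = 12; t_c = 12/12 = 1
T = 2·3 + 1 = 7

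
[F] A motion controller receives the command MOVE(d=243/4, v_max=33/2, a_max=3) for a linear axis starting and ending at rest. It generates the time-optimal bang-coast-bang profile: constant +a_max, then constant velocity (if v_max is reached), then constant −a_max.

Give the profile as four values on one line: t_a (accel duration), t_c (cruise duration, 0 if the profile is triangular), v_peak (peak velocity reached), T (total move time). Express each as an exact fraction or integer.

vₘ²/aₘ = (33/2)²/3 = 363/4
243/4 < 363/4 → triangular
v_peak = √(243/4·3) = √(729/4) = 27/2
t_a = (27/2)/3 = 9/2; t_c = 0
T = 2·9/2 = 9

t_a=9/2 t_c=0 v_peak=27/2 T=9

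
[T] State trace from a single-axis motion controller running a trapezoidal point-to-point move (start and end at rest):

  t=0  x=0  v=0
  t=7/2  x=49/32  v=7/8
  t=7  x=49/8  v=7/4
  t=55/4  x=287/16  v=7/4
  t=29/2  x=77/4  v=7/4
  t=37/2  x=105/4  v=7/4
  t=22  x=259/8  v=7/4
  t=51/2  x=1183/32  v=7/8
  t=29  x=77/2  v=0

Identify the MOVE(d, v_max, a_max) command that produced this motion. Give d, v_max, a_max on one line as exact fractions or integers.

d=77/2 v_max=7/4 a_max=1/4

final state: t=29, x=77/2, v=0 → d = 77/2
a_max = (7/8−0)/(7/2−0) = 1/4
max v = 7/4 over t∈[7,22] → v_max = 7/4
check: 7/4·(7+15) = 77/2 ✓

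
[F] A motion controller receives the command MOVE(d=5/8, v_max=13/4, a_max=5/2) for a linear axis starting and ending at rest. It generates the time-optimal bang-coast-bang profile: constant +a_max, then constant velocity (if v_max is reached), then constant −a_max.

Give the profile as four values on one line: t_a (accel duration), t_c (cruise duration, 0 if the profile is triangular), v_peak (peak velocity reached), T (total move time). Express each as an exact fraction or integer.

t_a=1/2 t_c=0 v_peak=5/4 T=1

vₘ²/aₘ = (13/4)²/(5/2) = 169/40
5/8 < 169/40 ⇒ no cruise
v_peak = √(5/8·5/2) = √(25/16) = 5/4
t_a = (5/4)/(5/2) = 1/2; t_c = 0
T = 2·1/2 = 1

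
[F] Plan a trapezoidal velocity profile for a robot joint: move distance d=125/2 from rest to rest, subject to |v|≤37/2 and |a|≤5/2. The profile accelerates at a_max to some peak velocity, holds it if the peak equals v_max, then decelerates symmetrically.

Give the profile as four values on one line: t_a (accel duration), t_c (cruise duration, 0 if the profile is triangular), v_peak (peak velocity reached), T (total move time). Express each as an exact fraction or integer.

t_a=5 t_c=0 v_peak=25/2 T=10

(v_max)²/a_max = (37/2)²/(5/2) = 1369/10
125/2 < 1369/10 → triangular
v_peak = √(125/2·5/2) = √(625/4) = 25/2
t_a = (25/2)/(5/2) = 5; t_c = 0
T = 2·5 = 10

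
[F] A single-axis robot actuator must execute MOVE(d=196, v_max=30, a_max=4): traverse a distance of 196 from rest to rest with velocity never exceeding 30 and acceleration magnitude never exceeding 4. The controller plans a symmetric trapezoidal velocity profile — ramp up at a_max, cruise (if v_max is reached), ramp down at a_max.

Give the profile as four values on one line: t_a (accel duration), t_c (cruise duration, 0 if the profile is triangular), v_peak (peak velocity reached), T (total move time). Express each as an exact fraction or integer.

vₘ²/aₘ = 30²/4 = 225
196 < 225 → triangular
v_peak = √(196·4) = √784 = 28
t_a = 28/4 = 7; t_c = 0
T = 2·7 = 14

t_a=7 t_c=0 v_peak=28 T=14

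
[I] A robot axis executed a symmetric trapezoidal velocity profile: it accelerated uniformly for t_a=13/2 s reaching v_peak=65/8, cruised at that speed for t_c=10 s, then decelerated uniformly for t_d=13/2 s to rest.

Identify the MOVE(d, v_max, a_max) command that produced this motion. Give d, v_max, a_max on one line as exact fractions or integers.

d=2145/16 v_max=65/8 a_max=5/4

a_max = (65/8)/(13/2) = 5/4
d_a = ½·65/8·13/2 = 845/32; d_c = 65/8·10 = 325/4
d = 2·845/32 + 325/4 = 2145/16
t_c = 10 > 0 → v_max = v_peak = 65/8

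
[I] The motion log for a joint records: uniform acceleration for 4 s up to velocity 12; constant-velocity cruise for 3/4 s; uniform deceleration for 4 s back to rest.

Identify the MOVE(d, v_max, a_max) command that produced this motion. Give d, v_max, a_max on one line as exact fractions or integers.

d=57 v_max=12 a_max=3

a_max = 12/4 = 3
d_a = ½·12·4 = 24; d_c = 12·3/4 = 9
d = 2·24 + 9 = 57
t_c = 3/4 > 0 → v_max = v_peak = 12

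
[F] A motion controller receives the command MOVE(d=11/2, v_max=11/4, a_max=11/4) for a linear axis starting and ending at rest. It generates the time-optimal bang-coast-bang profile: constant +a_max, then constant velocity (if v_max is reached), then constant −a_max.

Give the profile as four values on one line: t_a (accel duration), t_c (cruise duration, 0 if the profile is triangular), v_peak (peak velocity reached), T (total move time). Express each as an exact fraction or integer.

vₘ²/aₘ = (11/4)²/(11/4) = 11/4
11/2 ≥ 11/4 → trapezoidal
t_a = (11/4)/(11/4) = 1; v_peak = 11/4
d_cruise = 11/2 − 11/4 = 11/4; t_c = (11/4)/(11/4) = 1
T = 2·1 + 1 = 3

t_a=1 t_c=1 v_peak=11/4 T=3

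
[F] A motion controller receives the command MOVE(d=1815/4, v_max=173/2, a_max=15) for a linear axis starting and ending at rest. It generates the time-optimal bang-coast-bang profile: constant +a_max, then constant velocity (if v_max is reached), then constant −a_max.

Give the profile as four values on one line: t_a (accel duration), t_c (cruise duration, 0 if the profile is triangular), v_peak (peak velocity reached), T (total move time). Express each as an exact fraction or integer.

t_a=11/2 t_c=0 v_peak=165/2 T=11

(v_max)²/a_max = (173/2)²/15 = 29929/60
1815/4 < 29929/60 ⇒ no cruise
v_peak = √(1815/4·15) = √(27225/4) = 165/2
t_a = (165/2)/15 = 11/2; t_c = 0
T = 2·11/2 = 11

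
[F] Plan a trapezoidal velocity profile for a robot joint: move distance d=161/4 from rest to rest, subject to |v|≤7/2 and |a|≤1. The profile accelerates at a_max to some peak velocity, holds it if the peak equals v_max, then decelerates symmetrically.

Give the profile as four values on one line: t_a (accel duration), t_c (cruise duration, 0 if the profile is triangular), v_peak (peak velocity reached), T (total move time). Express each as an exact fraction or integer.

vₘ²/aₘ = (7/2)²/1 = 49/4
161/4 ≥ 49/4 → trapezoidal
t_a = (7/2)/1 = 7/2; v_peak = 7/2
d_cruise = 161/4 − 49/4 = 28; t_c = 28/(7/2) = 8
T = 2·7/2 + 8 = 15

t_a=7/2 t_c=8 v_peak=7/2 T=15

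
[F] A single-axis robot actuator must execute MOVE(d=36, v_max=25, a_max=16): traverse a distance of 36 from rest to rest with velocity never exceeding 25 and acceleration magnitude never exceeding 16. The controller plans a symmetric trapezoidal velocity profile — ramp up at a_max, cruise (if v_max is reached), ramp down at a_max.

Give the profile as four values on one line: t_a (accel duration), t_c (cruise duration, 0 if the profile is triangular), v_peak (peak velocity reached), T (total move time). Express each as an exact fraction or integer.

vₘ²/aₘ = 25²/16 = 625/16
36 < 625/16 so t_c = 0
v_peak = √(36·16) = √576 = 24
t_a = 24/16 = 3/2; t_c = 0
T = 2·3/2 = 3

t_a=3/2 t_c=0 v_peak=24 T=3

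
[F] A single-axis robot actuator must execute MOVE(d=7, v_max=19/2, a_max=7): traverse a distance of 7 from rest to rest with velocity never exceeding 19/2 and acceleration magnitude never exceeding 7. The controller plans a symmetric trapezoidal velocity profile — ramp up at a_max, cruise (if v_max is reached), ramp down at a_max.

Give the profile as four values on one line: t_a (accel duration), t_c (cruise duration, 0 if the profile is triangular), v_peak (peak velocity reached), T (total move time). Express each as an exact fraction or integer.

t_a=1 t_c=0 v_peak=7 T=2

vₘ²/aₘ = (19/2)²/7 = 361/28
7 < 361/28 ⇒ no cruise
v_peak = √(7·7) = √49 = 7
t_a = 7/7 = 1; t_c = 0
T = 2·1 = 2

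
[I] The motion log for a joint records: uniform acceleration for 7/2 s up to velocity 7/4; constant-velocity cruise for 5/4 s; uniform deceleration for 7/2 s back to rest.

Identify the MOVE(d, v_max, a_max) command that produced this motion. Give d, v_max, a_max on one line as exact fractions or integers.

a_max = (7/4)/(7/2) = 1/2
d_a = ½·7/4·7/2 = 49/16; d_c = 7/4·5/4 = 35/16
d = 2·49/16 + 35/16 = 133/16
t_c = 5/4 > 0 ⇒ limit active, v_max = 7/4

d=133/16 v_max=7/4 a_max=1/2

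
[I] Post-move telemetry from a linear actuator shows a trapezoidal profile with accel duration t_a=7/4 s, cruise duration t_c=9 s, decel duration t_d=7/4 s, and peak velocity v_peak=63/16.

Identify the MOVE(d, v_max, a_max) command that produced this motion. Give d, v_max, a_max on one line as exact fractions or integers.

a_max = (63/16)/(7/4) = 9/4
d_a = ½·63/16·7/4 = 441/128; d_c = 63/16·9 = 567/16
d = 2·441/128 + 567/16 = 2709/64
t_c = 9 > 0 ⇒ limit active, v_max = 63/16

d=2709/64 v_max=63/16 a_max=9/4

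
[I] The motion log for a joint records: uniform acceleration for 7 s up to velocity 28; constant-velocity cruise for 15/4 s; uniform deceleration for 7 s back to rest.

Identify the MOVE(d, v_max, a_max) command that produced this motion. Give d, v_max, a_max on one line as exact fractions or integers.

a_max = 28/7 = 4
d_a = ½·28·7 = 98; d_c = 28·15/4 = 105
d = 2·98 + 105 = 301
t_c = 15/4 > 0 ⇒ limit active, v_max = 28

d=301 v_max=28 a_max=4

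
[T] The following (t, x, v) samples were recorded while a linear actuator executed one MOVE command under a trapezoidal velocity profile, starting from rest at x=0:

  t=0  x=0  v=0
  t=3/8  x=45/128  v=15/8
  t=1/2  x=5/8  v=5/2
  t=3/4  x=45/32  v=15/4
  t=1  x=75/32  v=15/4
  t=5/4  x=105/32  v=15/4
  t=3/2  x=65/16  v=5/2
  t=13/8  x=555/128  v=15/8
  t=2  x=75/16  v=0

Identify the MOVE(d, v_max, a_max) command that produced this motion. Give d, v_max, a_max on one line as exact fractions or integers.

final state: t=2, x=75/16, v=0 → d = 75/16
a_max = (15/8−0)/(3/8−0) = 5
max v = 15/4 over t∈[3/4,5/4] → v_max = 15/4
check: 15/4·(3/4+1/2) = 75/16 ✓

d=75/16 v_max=15/4 a_max=5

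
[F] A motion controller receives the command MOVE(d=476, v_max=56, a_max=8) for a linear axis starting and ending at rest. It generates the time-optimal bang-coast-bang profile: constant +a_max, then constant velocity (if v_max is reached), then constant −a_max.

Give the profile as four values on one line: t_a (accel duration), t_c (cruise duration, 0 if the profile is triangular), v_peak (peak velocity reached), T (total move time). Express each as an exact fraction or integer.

t_a=7 t_c=3/2 v_peak=56 T=31/2

(v_max)²/a_max = 56²/8 = 392
476 ≥ 392 → trapezoidal
t_a = 56/8 = 7; v_peak = 56
d_cruise = 476 − 392 = 84; t_c = 84/56 = 3/2
T = 2·7 + 3/2 = 31/2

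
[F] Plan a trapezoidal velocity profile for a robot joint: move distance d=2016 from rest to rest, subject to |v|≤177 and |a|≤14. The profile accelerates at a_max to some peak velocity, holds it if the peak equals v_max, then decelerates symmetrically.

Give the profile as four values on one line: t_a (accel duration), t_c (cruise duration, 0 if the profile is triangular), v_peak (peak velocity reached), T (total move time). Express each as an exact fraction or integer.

vₘ²/aₘ = 177²/14 = 31329/14
2016 < 31329/14 ⇒ no cruise
v_peak = √(2016·14) = √28224 = 168
t_a = 168/14 = 12; t_c = 0
T = 2·12 = 24

t_a=12 t_c=0 v_peak=168 T=24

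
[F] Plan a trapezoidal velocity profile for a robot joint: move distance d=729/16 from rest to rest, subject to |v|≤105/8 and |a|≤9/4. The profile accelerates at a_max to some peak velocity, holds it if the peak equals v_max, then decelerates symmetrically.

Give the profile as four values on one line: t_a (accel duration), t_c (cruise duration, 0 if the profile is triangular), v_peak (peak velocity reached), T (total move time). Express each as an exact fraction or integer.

t_a=9/2 t_c=0 v_peak=81/8 T=9

vₘ²/aₘ = (105/8)²/(9/4) = 1225/16
729/16 < 1225/16 so t_c = 0
v_peak = √(729/16·9/4) = √(6561/64) = 81/8
t_a = (81/8)/(9/4) = 9/2; t_c = 0
T = 2·9/2 = 9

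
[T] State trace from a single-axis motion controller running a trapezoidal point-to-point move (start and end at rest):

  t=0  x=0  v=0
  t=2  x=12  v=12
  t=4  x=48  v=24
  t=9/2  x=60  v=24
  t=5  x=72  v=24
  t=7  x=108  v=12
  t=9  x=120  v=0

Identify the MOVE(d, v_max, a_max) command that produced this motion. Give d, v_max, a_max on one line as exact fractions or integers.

d=120 v_max=24 a_max=6

final state: t=9, x=120, v=0 → d = 120
a_max = (12−0)/(2−0) = 6
max v = 24 over t∈[4,5] → v_max = 24
check: 24·(4+1) = 120 ✓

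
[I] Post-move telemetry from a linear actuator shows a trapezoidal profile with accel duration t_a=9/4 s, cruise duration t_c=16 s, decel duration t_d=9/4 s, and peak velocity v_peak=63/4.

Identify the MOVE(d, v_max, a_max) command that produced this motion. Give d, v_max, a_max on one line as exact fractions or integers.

d=4599/16 v_max=63/4 a_max=7

a_max = (63/4)/(9/4) = 7
d_a = ½·63/4·9/4 = 567/32; d_c = 63/4·16 = 252
d = 2·567/32 + 252 = 4599/16
t_c = 16 > 0 ⇒ limit active, v_max = 63/4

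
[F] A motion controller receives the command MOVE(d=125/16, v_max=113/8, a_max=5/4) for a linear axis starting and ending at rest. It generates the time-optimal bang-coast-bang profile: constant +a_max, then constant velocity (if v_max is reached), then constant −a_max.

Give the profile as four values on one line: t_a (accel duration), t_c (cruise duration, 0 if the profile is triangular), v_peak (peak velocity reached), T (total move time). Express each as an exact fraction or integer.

t_a=5/2 t_c=0 v_peak=25/8 T=5

v_max²/a_max = (113/8)²/(5/4) = 12769/80
125/16 < 12769/80 → triangular
v_peak = √(125/16·5/4) = √(625/64) = 25/8
t_a = (25/8)/(5/4) = 5/2; t_c = 0
T = 2·5/2 = 5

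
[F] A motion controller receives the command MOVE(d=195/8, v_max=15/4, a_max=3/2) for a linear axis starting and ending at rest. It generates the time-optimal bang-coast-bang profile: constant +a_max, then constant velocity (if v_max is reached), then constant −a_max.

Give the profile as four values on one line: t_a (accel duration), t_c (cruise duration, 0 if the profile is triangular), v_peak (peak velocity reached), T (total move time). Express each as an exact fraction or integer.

vₘ²/aₘ = (15/4)²/(3/2) = 75/8
195/8 ≥ 75/8 ⇒ cruise phase
t_a = (15/4)/(3/2) = 5/2; v_peak = 15/4
d_cruise = 195/8 − 75/8 = 15; t_c = 15/(15/4) = 4
T = 2·5/2 + 4 = 9

t_a=5/2 t_c=4 v_peak=15/4 T=9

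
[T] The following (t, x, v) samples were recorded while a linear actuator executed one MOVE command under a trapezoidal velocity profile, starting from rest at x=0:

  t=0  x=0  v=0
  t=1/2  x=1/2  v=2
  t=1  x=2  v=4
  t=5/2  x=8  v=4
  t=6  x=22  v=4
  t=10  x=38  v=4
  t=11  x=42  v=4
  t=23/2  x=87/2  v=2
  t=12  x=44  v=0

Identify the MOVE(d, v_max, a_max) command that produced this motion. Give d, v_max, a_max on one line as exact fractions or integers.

final state: t=12, x=44, v=0 → d = 44
a_max = (2−0)/(1/2−0) = 4
max v = 4 over t∈[1,11] → v_max = 4
check: 4·(1+10) = 44 ✓

d=44 v_max=4 a_max=4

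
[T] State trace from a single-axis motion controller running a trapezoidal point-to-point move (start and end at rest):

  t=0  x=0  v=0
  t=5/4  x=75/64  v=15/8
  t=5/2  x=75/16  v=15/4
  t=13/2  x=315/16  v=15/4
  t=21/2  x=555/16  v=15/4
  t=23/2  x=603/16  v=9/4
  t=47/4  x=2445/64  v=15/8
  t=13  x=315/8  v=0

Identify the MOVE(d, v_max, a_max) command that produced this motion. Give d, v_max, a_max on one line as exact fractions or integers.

final state: t=13, x=315/8, v=0 → d = 315/8
a_max = (15/8−0)/(5/4−0) = 3/2
max v = 15/4 over t∈[5/2,21/2] → v_max = 15/4
check: 15/4·(5/2+8) = 315/8 ✓

d=315/8 v_max=15/4 a_max=3/2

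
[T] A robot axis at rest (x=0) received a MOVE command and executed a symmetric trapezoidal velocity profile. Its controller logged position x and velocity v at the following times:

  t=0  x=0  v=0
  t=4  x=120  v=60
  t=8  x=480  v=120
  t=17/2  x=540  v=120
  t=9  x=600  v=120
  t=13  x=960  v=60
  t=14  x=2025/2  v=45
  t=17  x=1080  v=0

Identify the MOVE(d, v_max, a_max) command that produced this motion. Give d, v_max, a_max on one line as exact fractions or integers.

final state: t=17, x=1080, v=0 → d = 1080
a_max = (60−0)/(4−0) = 15
max v = 120 over t∈[8,9] → v_max = 120
check: 120·(8+1) = 1080 ✓

d=1080 v_max=120 a_max=15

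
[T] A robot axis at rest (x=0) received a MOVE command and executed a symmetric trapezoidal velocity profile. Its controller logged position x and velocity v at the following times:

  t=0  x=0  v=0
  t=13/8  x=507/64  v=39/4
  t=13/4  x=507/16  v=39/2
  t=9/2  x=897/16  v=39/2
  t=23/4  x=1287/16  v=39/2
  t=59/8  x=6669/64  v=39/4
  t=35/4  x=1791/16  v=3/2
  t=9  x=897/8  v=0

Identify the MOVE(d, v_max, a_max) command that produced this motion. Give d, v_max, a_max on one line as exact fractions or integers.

d=897/8 v_max=39/2 a_max=6

final state: t=9, x=897/8, v=0 → d = 897/8
a_max = (39/4−0)/(13/8−0) = 6
max v = 39/2 over t∈[13/4,23/4] → v_max = 39/2
check: 39/2·(13/4+5/2) = 897/8 ✓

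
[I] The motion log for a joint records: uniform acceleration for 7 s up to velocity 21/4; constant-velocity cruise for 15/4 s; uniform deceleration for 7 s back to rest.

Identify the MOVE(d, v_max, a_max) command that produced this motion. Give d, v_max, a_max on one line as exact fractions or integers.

d=903/16 v_max=21/4 a_max=3/4

a_max = (21/4)/7 = 3/4
d_a = ½·21/4·7 = 147/8; d_c = 21/4·15/4 = 315/16
d = 2·147/8 + 315/16 = 903/16
t_c = 15/4 > 0 → v_max = v_peak = 21/4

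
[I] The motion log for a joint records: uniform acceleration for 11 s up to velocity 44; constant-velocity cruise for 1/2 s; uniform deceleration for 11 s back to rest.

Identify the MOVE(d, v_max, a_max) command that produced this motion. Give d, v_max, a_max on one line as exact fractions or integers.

a_max = 44/11 = 4
d_a = ½·44·11 = 242; d_c = 44·1/2 = 22
d = 2·242 + 22 = 506
t_c = 1/2 > 0 → v_max = v_peak = 44

d=506 v_max=44 a_max=4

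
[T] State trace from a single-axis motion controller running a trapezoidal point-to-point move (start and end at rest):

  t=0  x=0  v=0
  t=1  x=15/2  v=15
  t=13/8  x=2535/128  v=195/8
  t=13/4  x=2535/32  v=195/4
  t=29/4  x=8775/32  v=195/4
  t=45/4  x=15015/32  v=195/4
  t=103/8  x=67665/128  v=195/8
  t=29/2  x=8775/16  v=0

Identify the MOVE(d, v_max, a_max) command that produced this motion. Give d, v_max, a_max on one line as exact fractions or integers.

d=8775/16 v_max=195/4 a_max=15

final state: t=29/2, x=8775/16, v=0 → d = 8775/16
a_max = (15−0)/(1−0) = 15
max v = 195/4 over t∈[13/4,45/4] → v_max = 195/4
check: 195/4·(13/4+8) = 8775/16 ✓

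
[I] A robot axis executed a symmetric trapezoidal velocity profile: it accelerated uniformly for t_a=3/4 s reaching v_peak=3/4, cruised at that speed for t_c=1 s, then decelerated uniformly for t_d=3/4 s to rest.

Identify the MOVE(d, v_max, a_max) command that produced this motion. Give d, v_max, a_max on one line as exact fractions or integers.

a_max = (3/4)/(3/4) = 1
d_a = ½·3/4·3/4 = 9/32; d_c = 3/4·1 = 3/4
d = 2·9/32 + 3/4 = 21/16
t_c = 1 > 0 so v_max = 3/4

d=21/16 v_max=3/4 a_max=1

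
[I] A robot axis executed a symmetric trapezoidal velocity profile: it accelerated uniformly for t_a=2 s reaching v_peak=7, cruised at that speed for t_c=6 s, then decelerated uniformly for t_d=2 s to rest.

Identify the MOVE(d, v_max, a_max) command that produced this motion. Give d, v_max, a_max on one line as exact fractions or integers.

a_max = 7/2
d_a = ½·7·2 = 7; d_c = 7·6 = 42
d = 2·7 + 42 = 56
t_c = 6 > 0 ⇒ limit active, v_max = 7

d=56 v_max=7 a_max=7/2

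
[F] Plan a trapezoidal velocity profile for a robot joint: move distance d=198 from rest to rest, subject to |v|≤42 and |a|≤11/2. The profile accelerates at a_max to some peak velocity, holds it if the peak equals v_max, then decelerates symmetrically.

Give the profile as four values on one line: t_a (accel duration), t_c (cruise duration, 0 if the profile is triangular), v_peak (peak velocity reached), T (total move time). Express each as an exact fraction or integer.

t_a=6 t_c=0 v_peak=33 T=12

vₘ²/aₘ = 42²/(11/2) = 3528/11
198 < 3528/11 so t_c = 0
v_peak = √(198·11/2) = √1089 = 33
t_a = 33/(11/2) = 6; t_c = 0
T = 2·6 = 12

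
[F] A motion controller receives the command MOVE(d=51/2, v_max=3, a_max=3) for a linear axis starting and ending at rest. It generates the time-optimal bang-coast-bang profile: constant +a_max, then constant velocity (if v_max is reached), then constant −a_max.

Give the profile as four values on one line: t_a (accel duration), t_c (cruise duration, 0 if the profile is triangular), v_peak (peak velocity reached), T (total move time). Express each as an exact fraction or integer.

(v_max)²/a_max = 3²/3 = 3
51/2 ≥ 3 ⇒ cruise phase
t_a = 3/3 = 1; v_peak = 3
d_cruise = 51/2 − 3 = 45/2; t_c = (45/2)/3 = 15/2
T = 2·1 + 15/2 = 19/2

t_a=1 t_c=15/2 v_peak=3 T=19/2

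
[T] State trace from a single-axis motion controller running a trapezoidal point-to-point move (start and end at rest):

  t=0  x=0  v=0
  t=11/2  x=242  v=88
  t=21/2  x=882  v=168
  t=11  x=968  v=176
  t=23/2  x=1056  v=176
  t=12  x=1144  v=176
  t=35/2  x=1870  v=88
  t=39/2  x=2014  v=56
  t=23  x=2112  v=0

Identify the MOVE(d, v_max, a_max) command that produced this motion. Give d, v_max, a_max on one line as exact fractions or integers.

final state: t=23, x=2112, v=0 → d = 2112
a_max = (88−0)/(11/2−0) = 16
max v = 176 over t∈[11,12] → v_max = 176
check: 176·(11+1) = 2112 ✓

d=2112 v_max=176 a_max=16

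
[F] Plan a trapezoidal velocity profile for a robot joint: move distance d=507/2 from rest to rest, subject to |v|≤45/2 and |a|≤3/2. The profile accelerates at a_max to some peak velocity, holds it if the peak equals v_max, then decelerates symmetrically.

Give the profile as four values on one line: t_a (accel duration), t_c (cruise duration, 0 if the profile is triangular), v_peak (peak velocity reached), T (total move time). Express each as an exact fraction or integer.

(v_max)²/a_max = (45/2)²/(3/2) = 675/2
507/2 < 675/2 so t_c = 0
v_peak = √(507/2·3/2) = √(1521/4) = 39/2
t_a = (39/2)/(3/2) = 13; t_c = 0
T = 2·13 = 26

t_a=13 t_c=0 v_peak=39/2 T=26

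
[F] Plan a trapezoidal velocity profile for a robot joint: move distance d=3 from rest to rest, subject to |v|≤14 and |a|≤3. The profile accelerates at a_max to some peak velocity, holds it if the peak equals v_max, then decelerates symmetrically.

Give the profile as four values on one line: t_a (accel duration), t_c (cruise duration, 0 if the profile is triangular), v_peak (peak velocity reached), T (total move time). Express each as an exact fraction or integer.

(v_max)²/a_max = 14²/3 = 196/3
3 < 196/3 ⇒ no cruise
v_peak = √(3·3) = √9 = 3
t_a = 3/3 = 1; t_c = 0
T = 2·1 = 2

t_a=1 t_c=0 v_peak=3 T=2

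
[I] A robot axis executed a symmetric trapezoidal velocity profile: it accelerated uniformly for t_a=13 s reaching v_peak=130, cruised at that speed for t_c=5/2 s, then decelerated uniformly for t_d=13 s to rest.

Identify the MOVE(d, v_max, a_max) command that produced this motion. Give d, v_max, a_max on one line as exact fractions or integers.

d=2015 v_max=130 a_max=10

a_max = 130/13 = 10
d_a = ½·130·13 = 845; d_c = 130·5/2 = 325
d = 2·845 + 325 = 2015
t_c = 5/2 > 0 so v_max = 130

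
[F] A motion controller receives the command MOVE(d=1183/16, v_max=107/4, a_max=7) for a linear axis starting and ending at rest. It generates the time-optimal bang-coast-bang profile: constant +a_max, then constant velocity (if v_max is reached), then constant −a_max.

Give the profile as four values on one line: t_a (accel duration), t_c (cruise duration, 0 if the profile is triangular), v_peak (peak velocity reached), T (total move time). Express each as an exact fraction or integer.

t_a=13/4 t_c=0 v_peak=91/4 T=13/2

vₘ²/aₘ = (107/4)²/7 = 11449/112
1183/16 < 11449/112 ⇒ no cruise
v_peak = √(1183/16·7) = √(8281/16) = 91/4
t_a = (91/4)/7 = 13/4; t_c = 0
T = 2·13/4 = 13/2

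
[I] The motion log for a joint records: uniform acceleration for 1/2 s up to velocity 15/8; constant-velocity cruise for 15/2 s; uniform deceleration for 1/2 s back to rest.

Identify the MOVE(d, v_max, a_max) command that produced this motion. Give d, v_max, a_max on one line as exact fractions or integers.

d=15 v_max=15/8 a_max=15/4

a_max = (15/8)/(1/2) = 15/4
d_a = ½·15/8·1/2 = 15/32; d_c = 15/8·15/2 = 225/16
d = 2·15/32 + 225/16 = 15
t_c = 15/2 > 0 ⇒ limit active, v_max = 15/8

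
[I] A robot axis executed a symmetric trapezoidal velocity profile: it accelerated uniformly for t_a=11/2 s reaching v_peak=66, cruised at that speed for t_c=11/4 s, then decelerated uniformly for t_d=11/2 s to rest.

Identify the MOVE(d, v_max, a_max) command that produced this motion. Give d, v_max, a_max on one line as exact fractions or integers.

a_max = 66/(11/2) = 12
d_a = ½·66·11/2 = 363/2; d_c = 66·11/4 = 363/2
d = 2·363/2 + 363/2 = 1089/2
t_c = 11/4 > 0 → v_max = v_peak = 66

d=1089/2 v_max=66 a_max=12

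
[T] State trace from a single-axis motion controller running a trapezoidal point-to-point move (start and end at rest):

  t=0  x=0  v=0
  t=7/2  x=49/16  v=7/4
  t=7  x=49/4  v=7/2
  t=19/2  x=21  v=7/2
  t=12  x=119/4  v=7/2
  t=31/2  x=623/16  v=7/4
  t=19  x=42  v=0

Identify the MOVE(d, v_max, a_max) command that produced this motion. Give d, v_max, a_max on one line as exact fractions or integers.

d=42 v_max=7/2 a_max=1/2

final state: t=19, x=42, v=0 → d = 42
a_max = (7/4−0)/(7/2−0) = 1/2
max v = 7/2 over t∈[7,12] → v_max = 7/2
check: 7/2·(7+5) = 42 ✓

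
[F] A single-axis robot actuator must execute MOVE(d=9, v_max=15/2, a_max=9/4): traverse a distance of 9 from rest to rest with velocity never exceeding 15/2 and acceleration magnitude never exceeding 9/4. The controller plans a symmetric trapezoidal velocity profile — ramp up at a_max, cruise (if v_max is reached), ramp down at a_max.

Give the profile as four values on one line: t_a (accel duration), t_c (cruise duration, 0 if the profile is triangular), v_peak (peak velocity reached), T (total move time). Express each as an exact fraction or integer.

v_max²/a_max = (15/2)²/(9/4) = 25
9 < 25 so t_c = 0
v_peak = √(9·9/4) = √(81/4) = 9/2
t_a = (9/2)/(9/4) = 2; t_c = 0
T = 2·2 = 4

t_a=2 t_c=0 v_peak=9/2 T=4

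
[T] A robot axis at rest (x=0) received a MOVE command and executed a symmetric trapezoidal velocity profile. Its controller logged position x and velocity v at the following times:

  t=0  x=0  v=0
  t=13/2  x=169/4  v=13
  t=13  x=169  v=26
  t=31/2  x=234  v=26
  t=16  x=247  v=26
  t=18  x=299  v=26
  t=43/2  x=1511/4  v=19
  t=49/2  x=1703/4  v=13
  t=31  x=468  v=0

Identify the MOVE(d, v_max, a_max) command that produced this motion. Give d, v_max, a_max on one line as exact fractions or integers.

final state: t=31, x=468, v=0 → d = 468
a_max = (13−0)/(13/2−0) = 2
max v = 26 over t∈[13,18] → v_max = 26
check: 26·(13+5) = 468 ✓

d=468 v_max=26 a_max=2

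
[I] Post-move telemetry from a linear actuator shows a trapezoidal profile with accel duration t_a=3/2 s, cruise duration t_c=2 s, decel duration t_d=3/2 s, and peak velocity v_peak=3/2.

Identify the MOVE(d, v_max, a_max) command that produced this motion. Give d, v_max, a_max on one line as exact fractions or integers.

a_max = (3/2)/(3/2) = 1
d_a = ½·3/2·3/2 = 9/8; d_c = 3/2·2 = 3
d = 2·9/8 + 3 = 21/4
t_c = 2 > 0 ⇒ limit active, v_max = 3/2

d=21/4 v_max=3/2 a_max=1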